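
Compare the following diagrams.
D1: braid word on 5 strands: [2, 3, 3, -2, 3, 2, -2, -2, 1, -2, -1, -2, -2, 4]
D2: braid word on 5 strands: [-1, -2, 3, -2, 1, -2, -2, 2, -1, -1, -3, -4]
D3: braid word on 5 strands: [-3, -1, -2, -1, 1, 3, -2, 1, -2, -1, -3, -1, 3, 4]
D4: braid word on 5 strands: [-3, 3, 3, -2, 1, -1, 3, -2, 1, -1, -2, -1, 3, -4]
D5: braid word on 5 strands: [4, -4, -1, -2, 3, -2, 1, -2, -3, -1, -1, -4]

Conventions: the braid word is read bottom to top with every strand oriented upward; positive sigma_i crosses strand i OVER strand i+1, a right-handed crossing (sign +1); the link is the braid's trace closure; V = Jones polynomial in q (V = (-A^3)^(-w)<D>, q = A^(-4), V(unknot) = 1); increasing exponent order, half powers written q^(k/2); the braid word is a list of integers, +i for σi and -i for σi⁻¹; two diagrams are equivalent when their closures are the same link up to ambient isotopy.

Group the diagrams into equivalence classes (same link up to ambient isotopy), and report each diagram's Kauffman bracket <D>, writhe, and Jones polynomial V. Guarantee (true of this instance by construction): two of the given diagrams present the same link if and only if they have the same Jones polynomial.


equivalence classes: {D1, D4} | {D2, D3, D5}
D1 (bracket -A^-12 + 2A^-8 - 2A^-4 + 3 - 2A^4 + 2A^8 - A^12; 14 crossings at w = 0): V = -q^-3 + 2q^-2 - 2q^-1 + 3 - 2q + 2q^2 - q^3
V(D2) = -q^-6 + q^-5 - q^-4 + 2q^-3 - q^-2 + q^-1  [12 crossings, <D> = A^-14 - A^-10 + 2A^-6 - A^-2 + A^2 - A^6, w = -6]
D3 (bracket A^-8 - A^-4 + 2 - A^4 + A^8 - A^12; 14 crossings at w = -4): V = -q^-6 + q^-5 - q^-4 + 2q^-3 - q^-2 + q^-1
V(D4) = -q^-3 + 2q^-2 - 2q^-1 + 3 - 2q + 2q^2 - q^3  [14 crossings, <D> = -A^-18 + 2A^-14 - 2A^-10 + 3A^-6 - 2A^-2 + 2A^2 - A^6, w = -2]
D5 (bracket A^-14 - A^-10 + 2A^-6 - A^-2 + A^2 - A^6; 12 crossings at w = -6): V = -q^-6 + q^-5 - q^-4 + 2q^-3 - q^-2 + q^-1
key observation: V(q) takes 2 values over 5 diagrams, fixing the grouping


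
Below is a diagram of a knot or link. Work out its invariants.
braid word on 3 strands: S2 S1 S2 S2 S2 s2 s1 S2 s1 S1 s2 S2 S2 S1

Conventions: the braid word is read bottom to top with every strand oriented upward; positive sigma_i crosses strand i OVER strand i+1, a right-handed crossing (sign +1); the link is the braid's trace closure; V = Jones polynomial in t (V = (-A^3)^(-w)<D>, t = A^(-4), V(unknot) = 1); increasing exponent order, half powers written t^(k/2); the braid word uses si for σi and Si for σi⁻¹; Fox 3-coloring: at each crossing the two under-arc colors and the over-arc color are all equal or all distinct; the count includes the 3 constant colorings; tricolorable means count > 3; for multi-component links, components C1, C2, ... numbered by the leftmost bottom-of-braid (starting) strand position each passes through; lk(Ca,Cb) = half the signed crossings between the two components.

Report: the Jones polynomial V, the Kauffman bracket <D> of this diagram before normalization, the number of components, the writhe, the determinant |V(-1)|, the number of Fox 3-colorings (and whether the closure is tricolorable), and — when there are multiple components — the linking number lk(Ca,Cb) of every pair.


V(t) = t^-8 - 2t^-7 + t^-6 - 2t^-5 + 2t^-4 + t^-2
bracket: A^-10 + 2A^-2 - 2A^2 + A^6 - 2A^10 + A^14, w = -6
1 component, writhe -6, over 14 crossings
det 9, colorings 27 of 3^14 — tricolorable
observation: free reduction leaves σ2⁻¹ σ1⁻¹ σ2⁻¹ σ2⁻¹ σ1 σ2⁻¹ σ2⁻¹ σ1⁻¹ of the original 14 letters


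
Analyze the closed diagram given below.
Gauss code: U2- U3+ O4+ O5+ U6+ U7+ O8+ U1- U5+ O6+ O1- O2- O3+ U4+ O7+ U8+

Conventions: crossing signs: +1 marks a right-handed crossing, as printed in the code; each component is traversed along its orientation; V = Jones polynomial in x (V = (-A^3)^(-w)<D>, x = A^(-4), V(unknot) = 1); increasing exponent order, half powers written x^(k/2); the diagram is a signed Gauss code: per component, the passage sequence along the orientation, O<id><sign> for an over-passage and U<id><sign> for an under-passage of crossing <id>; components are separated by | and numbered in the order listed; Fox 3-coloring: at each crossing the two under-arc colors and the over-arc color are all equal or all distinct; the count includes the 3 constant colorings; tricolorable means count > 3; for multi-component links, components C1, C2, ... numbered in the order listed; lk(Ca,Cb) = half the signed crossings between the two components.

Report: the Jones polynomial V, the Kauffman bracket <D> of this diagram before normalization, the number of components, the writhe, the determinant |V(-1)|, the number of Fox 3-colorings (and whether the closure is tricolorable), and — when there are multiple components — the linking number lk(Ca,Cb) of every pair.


Jones polynomial: V(x) = x - x^2 + 2x^3 - x^4 + x^5 - x^6
<D> = -A^-12 + A^-8 - A^-4 + 2 - A^4 + A^8; writhe +4
components 1, writhe +4 (8 crossings)
3-colorings: 3 of 3^8, det 7 — not tricolorable
note: det 7 = |V(-1)|; not divisible by 3, so not tricolorable


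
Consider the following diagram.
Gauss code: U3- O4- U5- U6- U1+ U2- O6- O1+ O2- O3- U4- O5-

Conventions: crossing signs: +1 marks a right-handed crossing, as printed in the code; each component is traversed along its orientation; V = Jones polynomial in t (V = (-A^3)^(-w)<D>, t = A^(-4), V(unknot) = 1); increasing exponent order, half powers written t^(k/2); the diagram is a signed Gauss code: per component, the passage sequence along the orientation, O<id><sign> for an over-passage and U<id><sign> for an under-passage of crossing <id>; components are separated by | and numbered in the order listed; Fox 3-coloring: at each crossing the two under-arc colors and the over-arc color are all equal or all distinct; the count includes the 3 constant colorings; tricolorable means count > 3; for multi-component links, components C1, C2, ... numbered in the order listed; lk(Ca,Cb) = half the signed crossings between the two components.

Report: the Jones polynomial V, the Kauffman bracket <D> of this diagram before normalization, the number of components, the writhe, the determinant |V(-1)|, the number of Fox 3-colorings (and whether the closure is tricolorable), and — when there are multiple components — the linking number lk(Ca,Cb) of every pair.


Jones polynomial: V(t) = -t^-4 + t^-3 + t^-1
<D> = A^-8 + 1 - A^4; writhe -4
components 1, writhe -4 (6 crossings)
3-colorings: 9 of 3^6, det 3 — tricolorable
note: det 3 = |V(-1)|; divisible by 3, so tricolorable


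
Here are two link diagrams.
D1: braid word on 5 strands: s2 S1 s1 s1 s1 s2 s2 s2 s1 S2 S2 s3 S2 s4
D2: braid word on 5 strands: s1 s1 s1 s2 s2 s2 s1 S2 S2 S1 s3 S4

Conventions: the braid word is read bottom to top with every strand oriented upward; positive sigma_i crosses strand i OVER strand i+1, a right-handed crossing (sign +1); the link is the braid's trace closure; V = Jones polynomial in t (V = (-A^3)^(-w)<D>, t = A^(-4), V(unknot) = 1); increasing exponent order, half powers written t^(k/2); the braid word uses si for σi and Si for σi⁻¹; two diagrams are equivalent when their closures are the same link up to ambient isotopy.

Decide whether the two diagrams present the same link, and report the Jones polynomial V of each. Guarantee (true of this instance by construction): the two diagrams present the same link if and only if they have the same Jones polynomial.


equivalent: yes
V(D1) = 2t - 2t^2 + 3t^3 - 3t^4 + 2t^5 - 2t^6 + t^7  (w +6, c 14, <D> = A^-10 - 2A^-6 + 2A^-2 - 3A^2 + 3A^6 - 2A^10 + 2A^14)
V(D2) = 2t - 2t^2 + 3t^3 - 3t^4 + 2t^5 - 2t^6 + t^7  (w +4, c 12, <D> = A^-16 - 2A^-12 + 2A^-8 - 3A^-4 + 3 - 2A^4 + 2A^8)
why: one V(t) for all 2 diagrams — one class (guaranteed)


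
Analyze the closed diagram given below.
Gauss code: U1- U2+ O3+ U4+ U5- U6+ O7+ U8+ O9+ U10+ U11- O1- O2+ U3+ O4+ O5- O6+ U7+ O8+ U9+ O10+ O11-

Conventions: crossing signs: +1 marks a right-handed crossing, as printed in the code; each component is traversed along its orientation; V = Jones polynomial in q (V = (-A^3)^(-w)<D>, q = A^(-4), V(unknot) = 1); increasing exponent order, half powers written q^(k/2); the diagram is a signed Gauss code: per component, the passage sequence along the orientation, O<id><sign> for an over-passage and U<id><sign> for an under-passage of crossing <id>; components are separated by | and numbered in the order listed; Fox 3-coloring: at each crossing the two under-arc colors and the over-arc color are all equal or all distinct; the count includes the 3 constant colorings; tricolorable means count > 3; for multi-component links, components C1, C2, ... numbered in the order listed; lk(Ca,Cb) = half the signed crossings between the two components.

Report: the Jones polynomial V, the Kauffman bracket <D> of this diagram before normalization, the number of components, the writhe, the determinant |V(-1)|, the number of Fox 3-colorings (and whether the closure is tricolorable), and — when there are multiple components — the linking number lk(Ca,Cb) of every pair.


Jones polynomial: V(q) = q^2 + q^4 - q^5 + q^6 - q^7
<D> = A^-13 - A^-9 + A^-5 - A^-1 - A^7; writhe +5
components 1, writhe +5 (11 crossings)
3-colorings: 3 of 3^11, det 5 — not tricolorable
note: V spans 5 powers of q: at least 5 crossings in any diagram


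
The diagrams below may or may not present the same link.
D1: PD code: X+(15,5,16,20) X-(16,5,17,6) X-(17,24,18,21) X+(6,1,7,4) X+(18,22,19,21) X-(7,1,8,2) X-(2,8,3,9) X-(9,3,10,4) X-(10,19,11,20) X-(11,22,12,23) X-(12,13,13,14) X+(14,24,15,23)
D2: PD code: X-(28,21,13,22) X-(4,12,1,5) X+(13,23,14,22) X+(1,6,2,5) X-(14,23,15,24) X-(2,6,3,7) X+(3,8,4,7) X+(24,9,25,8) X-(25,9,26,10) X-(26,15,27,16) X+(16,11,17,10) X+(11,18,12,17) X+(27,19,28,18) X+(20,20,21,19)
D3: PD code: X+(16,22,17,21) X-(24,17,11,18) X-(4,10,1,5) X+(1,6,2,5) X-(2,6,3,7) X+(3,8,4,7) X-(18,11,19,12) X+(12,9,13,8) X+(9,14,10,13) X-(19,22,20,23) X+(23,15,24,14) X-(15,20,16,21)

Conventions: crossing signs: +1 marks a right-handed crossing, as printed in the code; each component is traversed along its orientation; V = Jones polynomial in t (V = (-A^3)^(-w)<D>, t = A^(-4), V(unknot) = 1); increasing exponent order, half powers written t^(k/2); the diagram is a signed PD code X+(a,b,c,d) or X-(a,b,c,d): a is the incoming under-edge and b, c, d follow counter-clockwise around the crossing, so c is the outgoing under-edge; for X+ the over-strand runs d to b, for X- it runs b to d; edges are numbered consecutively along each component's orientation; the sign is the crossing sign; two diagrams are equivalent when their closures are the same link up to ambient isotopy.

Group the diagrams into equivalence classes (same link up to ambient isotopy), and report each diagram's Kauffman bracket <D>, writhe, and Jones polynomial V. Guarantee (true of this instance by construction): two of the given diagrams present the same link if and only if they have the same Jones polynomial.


grouping into links: {D1} | {D2, D3}
V(D1) = t^-3 + t^-2 + t^-1 + 1  (w -4, c 12, <D> = A^-12 + A^-8 + A^-4 + 1)
V(D2) = 1 + t + t^2 + t^3  (w +2, c 14, <D> = A^-6 + A^-2 + A^2 + A^6)
V(D3) = 1 + t + t^2 + t^3  [12 crossings, <D> = A^-12 + A^-8 + A^-4 + 1, w = 0]
why: comparing 3 Jones polynomials yields 2 groups


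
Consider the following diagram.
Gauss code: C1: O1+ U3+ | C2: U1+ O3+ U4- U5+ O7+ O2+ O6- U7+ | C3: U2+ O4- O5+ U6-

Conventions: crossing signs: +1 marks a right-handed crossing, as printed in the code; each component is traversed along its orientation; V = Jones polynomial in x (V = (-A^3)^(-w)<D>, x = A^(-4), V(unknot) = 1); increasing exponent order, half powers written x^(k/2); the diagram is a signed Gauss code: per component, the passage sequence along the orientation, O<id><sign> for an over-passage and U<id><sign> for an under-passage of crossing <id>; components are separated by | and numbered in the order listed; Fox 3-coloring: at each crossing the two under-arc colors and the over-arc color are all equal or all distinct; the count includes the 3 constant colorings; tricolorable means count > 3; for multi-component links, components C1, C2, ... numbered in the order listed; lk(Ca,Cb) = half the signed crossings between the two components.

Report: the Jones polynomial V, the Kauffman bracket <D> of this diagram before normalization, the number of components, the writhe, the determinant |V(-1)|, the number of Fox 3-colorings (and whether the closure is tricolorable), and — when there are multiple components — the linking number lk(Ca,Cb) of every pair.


Jones polynomial: V(x) = 1 + x + x^2 + x^3
<D> = -A^-3 - A - A^5 - A^9; writhe +3
components 3, writhe +3 (7 crossings)
linking number lk(C1,C2) = +1
lk(C1,C3): 0
lk(C2,C3) = 0
3-colorings: 9 of 3^7, det 0 — tricolorable
note: |V(-1)| = 0: so tricolorable, since 3 divides 0


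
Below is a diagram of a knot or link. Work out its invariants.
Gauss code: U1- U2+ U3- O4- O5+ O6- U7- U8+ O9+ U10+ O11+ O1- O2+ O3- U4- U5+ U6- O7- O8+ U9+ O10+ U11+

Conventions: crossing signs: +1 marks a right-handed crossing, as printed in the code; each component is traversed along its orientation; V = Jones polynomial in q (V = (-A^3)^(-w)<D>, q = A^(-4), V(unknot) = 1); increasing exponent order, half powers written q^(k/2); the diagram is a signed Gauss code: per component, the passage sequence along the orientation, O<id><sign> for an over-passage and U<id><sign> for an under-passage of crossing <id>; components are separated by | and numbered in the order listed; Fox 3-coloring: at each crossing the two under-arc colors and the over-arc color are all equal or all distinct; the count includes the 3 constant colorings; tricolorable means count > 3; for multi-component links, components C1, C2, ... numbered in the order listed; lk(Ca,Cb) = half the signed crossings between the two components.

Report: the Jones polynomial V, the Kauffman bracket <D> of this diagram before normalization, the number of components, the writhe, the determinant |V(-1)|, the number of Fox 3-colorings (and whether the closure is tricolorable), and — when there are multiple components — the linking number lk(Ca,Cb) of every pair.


V = 1
<D> = -A^3 (w = +1)
1 component over 11 crossings, w = +1
3 Fox colorings among 3^11, |V(-1)| = 1: not tricolorable
why: w = +1 shifts under R1 moves; the (-A^3)^(-1) factor cancels that in V


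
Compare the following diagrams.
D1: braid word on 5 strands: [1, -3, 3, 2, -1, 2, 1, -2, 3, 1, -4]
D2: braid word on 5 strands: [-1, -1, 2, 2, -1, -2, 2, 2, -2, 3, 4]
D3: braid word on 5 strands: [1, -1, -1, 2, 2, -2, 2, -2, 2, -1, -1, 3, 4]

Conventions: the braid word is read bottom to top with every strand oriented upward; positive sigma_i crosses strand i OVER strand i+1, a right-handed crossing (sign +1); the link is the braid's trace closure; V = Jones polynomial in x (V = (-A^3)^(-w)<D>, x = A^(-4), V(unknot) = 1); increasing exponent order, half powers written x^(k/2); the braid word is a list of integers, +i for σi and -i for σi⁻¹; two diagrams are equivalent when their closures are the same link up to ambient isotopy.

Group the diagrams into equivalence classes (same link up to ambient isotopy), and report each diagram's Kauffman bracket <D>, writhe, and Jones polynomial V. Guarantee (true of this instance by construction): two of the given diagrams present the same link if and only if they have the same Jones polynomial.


classes: {D1} | {D2, D3}
V(D1) = -2x^(1/2) + x^(3/2) - 2x^(5/2) + x^(7/2) - x^(9/2) + x^(11/2)  [11 crossings, <D> = -A^-13 + A^-9 - A^-5 + 2A^-1 - A^3 + 2A^7, w = +3]
V(D2) = x^(-7/2) - x^(-5/2) + x^(-3/2) - 2x^(-1/2) - x^(3/2)  [11 crossings, <D> = A^-3 + 2A^5 - A^9 + A^13 - A^17, w = +1]
V(D3) = x^(-7/2) - x^(-5/2) + x^(-3/2) - 2x^(-1/2) - x^(3/2)  (w +1, c 13, <D> = A^-3 + 2A^5 - A^9 + A^13 - A^17)
insight: V(x) takes 2 values over 3 diagrams, fixing the grouping


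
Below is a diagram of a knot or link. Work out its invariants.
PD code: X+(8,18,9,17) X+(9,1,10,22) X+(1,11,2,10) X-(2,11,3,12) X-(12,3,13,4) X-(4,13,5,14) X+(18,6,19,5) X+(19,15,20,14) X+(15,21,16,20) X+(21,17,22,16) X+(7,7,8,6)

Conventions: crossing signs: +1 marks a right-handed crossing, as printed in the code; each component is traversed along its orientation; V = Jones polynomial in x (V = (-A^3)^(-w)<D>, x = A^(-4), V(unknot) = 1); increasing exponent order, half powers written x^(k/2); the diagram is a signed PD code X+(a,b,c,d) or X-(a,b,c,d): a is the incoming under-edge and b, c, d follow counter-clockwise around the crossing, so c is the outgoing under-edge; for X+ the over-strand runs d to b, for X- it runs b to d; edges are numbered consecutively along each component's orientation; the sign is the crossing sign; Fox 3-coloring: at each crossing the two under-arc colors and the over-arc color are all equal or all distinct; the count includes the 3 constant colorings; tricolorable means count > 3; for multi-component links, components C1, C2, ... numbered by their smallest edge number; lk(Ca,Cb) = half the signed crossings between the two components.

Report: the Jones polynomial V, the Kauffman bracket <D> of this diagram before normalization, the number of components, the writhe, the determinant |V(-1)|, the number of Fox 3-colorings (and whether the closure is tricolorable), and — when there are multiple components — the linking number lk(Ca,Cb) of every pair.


V = x - x^2 + 2x^3 - x^4 + x^5 - x^6
<D> = A^-9 - A^-5 + A^-1 - 2A^3 + A^7 - A^11 (w = +5)
1 component over 11 crossings, w = +5
3 Fox colorings among 3^11, |V(-1)| = 7: not tricolorable
why: w = +5 (over 11 crossings) is diagram-only; (-A^3)^(-5) removes it from V


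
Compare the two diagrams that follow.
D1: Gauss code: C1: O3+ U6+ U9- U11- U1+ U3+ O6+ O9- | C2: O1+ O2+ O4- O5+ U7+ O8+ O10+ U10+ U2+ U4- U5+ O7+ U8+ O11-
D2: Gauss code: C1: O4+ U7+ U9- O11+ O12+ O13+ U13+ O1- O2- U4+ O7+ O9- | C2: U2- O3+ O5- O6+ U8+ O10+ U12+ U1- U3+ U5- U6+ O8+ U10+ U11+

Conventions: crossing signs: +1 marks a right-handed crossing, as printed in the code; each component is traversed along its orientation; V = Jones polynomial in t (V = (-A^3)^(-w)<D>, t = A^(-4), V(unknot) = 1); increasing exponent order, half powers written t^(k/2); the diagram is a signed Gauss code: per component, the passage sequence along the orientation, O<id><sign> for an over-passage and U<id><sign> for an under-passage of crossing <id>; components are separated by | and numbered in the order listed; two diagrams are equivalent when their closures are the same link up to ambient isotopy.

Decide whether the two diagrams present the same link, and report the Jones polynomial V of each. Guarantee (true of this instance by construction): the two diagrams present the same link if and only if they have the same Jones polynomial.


same link: yes
V(D1) = -t^(1/2) - t^(3/2) - t^(5/2) + t^(9/2)  [11 crossings, <D> = -A^-3 + A^5 + A^9 + A^13, w = +5]
D2 (bracket -A^-3 + A^5 + A^9 + A^13; 13 crossings at w = +5): V = -t^(1/2) - t^(3/2) - t^(5/2) + t^(9/2)
note: Reidemeister moves carry D1 (11 crossings) to D2 (13)


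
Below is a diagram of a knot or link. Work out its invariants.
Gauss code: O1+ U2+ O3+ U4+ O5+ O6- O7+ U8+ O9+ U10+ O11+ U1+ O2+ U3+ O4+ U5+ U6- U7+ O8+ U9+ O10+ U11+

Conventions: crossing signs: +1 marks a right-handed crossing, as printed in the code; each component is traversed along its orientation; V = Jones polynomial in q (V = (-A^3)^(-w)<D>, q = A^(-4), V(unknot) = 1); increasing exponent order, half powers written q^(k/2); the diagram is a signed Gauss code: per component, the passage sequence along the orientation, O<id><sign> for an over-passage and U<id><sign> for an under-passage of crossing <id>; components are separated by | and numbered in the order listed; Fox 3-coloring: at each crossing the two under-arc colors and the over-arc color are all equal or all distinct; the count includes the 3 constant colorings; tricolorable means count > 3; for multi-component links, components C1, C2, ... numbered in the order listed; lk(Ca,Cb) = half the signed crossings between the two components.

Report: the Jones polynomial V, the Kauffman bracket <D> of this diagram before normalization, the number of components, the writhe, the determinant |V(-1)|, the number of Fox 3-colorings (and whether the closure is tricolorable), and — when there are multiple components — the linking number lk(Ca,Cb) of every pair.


V = q^4 + q^6 - q^7 + q^8 - q^9 + q^10 - q^11 + q^12 - q^13
<D> = A^-25 - A^-21 + A^-17 - A^-13 + A^-9 - A^-5 + A^-1 - A^3 - A^11 (w = +9)
1 component over 11 crossings, w = +9
9 Fox colorings among 3^11, |V(-1)| = 9: tricolorable
why: |V(-1)| = 9: so tricolorable, since 3 divides 9


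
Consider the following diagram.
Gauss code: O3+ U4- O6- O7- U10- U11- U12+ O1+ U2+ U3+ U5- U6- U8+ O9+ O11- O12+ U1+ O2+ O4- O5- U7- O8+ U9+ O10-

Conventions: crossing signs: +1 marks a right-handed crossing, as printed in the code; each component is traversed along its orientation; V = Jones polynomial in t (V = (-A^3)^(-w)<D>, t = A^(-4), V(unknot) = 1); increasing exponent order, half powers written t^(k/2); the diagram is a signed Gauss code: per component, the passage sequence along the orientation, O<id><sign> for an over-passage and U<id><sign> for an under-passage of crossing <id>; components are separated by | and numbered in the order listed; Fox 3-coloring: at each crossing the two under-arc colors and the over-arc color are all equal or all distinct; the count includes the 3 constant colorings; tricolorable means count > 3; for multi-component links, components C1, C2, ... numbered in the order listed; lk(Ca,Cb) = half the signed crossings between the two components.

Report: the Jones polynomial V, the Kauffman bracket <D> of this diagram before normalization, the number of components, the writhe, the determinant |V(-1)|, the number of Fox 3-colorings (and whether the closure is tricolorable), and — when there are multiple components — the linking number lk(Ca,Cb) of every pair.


V = -t^-3 + 2t^-2 - 2t^-1 + 3 - 2t + 2t^2 - t^3
<D> = -A^-12 + 2A^-8 - 2A^-4 + 3 - 2A^4 + 2A^8 - A^12 (w = 0)
1 component over 12 crossings, w = 0
3 Fox colorings among 3^12, |V(-1)| = 13: not tricolorable
why: det 13 = |V(-1)|; not divisible by 3, so not tricolorable


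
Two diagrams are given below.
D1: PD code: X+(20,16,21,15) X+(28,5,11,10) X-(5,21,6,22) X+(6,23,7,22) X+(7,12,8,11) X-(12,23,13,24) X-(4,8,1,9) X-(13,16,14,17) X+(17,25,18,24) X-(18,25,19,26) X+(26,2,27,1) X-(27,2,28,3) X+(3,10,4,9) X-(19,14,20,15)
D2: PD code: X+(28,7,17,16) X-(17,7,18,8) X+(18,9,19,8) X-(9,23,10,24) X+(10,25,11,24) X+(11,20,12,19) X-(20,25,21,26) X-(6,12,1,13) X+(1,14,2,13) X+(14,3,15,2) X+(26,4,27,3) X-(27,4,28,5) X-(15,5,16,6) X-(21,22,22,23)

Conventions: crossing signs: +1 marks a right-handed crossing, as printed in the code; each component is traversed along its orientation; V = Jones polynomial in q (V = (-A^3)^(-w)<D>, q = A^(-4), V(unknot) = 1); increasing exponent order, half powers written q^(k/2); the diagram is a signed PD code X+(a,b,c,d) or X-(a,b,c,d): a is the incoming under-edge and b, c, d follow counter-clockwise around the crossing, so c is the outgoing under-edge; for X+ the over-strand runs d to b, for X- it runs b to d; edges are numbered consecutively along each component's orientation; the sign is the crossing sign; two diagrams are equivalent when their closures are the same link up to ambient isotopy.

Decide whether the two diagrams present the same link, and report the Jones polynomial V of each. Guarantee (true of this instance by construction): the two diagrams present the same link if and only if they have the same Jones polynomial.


same link: yes
V(D1) = 1 + q + q^2 + q^3  [14 crossings, <D> = A^-12 + A^-8 + A^-4 + 1, w = 0]
D2 (bracket A^-12 + A^-8 + A^-4 + 1; 14 crossings at w = 0): V = 1 + q + q^2 + q^3
note: Reidemeister moves carry D1 (14 crossings) to D2 (14)


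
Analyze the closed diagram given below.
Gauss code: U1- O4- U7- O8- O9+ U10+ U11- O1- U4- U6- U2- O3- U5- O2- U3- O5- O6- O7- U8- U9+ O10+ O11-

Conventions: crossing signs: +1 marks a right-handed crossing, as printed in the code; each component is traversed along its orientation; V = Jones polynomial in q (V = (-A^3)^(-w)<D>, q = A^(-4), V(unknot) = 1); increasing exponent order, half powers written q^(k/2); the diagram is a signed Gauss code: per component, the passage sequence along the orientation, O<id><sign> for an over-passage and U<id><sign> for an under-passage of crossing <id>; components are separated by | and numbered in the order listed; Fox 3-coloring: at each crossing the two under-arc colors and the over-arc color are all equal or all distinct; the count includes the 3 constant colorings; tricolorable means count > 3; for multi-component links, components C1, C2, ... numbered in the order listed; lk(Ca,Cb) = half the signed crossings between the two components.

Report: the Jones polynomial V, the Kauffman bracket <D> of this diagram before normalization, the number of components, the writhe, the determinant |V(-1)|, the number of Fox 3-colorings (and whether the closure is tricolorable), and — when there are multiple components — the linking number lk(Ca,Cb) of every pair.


V = q^-8 - 2q^-7 + q^-6 - 2q^-5 + 2q^-4 + q^-2
<D> = -A^-13 - 2A^-5 + 2A^-1 - A^3 + 2A^7 - A^11 (w = -7)
1 component over 11 crossings, w = -7
27 Fox colorings among 3^11, |V(-1)| = 9: tricolorable
why: det 9 = |V(-1)|; divisible by 3, so tricolorable


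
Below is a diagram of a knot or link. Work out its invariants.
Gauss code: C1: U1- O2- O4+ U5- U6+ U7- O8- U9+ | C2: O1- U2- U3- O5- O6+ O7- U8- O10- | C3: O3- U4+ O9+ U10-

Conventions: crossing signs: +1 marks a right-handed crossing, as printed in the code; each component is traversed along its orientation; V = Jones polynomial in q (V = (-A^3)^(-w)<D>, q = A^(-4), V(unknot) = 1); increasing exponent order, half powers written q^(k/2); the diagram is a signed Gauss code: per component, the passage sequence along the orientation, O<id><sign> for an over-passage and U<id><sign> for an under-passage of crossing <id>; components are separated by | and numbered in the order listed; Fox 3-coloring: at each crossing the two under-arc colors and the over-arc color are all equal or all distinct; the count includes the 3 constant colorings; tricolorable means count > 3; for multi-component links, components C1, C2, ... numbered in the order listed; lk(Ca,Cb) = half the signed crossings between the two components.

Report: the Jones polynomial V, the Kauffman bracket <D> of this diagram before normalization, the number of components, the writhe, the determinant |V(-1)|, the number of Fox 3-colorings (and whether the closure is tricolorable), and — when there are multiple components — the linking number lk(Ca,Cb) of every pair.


V = q^-7 - q^-6 + 2q^-5 - 2q^-4 + 3q^-3 - q^-2 + 2q^-1
<D> = 2A^-8 - A^-4 + 3 - 2A^4 + 2A^8 - A^12 + A^16 (w = -4)
3 components over 10 crossings, w = -4
lk(C1,C2): -2
lk(C1,C3) = +1
linking number lk(C2,C3) = -1
9 Fox colorings among 3^10, |V(-1)| = 12: tricolorable
why: w = -4 (over 10 crossings) is diagram-only; (-A^3)^(4) removes it from V


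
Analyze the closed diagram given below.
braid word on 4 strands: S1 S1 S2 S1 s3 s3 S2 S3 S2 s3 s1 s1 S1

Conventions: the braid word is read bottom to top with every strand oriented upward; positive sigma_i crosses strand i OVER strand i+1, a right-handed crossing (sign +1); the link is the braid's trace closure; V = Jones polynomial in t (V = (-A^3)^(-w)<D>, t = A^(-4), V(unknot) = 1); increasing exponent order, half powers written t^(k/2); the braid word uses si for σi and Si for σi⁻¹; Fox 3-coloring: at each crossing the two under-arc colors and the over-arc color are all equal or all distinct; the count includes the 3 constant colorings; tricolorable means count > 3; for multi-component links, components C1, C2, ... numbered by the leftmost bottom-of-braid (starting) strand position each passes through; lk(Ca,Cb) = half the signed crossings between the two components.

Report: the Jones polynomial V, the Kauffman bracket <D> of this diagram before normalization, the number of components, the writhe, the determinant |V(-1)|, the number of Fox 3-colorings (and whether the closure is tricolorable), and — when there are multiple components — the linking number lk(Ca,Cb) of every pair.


V = -t^-4 + t^-3 + t^-1
<D> = -A^-5 - A^3 + A^7 (w = -3)
1 component over 13 crossings, w = -3
9 Fox colorings among 3^13, |V(-1)| = 3: tricolorable
why: w = -3 shifts under R1 moves; the (-A^3)^(3) factor cancels that in V


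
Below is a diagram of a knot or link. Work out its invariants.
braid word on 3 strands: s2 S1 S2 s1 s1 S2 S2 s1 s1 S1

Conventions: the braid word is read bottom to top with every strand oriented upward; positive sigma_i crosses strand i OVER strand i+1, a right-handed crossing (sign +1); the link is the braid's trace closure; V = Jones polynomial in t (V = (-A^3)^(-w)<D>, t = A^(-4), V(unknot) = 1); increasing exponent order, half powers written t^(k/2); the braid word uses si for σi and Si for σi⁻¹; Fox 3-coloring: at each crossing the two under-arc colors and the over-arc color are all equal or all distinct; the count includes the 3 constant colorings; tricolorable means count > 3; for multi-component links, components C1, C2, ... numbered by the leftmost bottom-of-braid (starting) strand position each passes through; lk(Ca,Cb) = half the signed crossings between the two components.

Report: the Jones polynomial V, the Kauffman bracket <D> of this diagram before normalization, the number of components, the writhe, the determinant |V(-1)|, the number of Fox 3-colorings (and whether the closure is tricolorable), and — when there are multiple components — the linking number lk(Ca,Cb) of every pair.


Jones polynomial: V(t) = -t^-3 + t^-2 - t^-1 + 3 - t + t^2 - t^3
<D> = -A^-12 + A^-8 - A^-4 + 3 - A^4 + A^8 - A^12; writhe 0
components 1, writhe 0 (10 crossings)
3-colorings: 27 of 3^10, det 9 — tricolorable
note: V spans 6 powers of t: at least 6 crossings in any diagram


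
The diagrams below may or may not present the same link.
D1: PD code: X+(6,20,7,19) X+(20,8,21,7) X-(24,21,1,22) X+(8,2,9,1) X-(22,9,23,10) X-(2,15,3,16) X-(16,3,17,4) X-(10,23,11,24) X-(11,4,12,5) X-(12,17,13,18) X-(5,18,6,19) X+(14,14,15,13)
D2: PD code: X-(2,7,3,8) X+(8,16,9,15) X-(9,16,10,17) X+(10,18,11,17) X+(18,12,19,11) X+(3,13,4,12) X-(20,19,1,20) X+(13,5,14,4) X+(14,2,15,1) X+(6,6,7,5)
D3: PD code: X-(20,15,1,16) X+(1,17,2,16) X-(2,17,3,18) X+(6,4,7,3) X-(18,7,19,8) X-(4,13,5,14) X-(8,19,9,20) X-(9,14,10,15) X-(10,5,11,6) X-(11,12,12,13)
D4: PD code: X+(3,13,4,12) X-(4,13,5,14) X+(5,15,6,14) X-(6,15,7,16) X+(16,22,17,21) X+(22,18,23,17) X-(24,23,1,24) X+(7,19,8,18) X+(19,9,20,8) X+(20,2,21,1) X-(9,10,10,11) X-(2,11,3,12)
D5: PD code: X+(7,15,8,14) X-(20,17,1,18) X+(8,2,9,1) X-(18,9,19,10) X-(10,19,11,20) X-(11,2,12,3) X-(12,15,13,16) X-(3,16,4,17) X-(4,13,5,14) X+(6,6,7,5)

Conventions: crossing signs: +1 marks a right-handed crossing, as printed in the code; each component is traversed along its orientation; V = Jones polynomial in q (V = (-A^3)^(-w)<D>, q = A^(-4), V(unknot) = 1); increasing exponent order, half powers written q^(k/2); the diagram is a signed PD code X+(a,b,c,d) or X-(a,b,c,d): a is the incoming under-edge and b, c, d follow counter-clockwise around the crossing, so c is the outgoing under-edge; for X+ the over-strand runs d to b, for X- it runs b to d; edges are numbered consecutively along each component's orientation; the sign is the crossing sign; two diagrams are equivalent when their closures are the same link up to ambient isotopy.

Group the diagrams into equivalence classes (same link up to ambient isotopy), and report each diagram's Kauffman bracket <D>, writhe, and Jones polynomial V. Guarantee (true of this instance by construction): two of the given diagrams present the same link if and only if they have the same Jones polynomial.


classes: {D1, D3, D5} | {D2, D4}
V(D1) = -q^-6 + q^-5 - q^-4 + 2q^-3 - q^-2 + q^-1  [12 crossings, <D> = A^-8 - A^-4 + 2 - A^4 + A^8 - A^12, w = -4]
D2 (bracket -A^-12 + A^-8 - A^-4 + 2 - A^4 + A^8; 10 crossings at w = +4): V = q - q^2 + 2q^3 - q^4 + q^5 - q^6
V(D3) = -q^-6 + q^-5 - q^-4 + 2q^-3 - q^-2 + q^-1  (w -6, c 10, <D> = A^-14 - A^-10 + 2A^-6 - A^-2 + A^2 - A^6)
V(D4) = q - q^2 + 2q^3 - q^4 + q^5 - q^6  [12 crossings, <D> = -A^-18 + A^-14 - A^-10 + 2A^-6 - A^-2 + A^2, w = +2]
D5 (bracket A^-8 - A^-4 + 2 - A^4 + A^8 - A^12; 10 crossings at w = -4): V = -q^-6 + q^-5 - q^-4 + 2q^-3 - q^-2 + q^-1
note: comparing 5 Jones polynomials yields 2 groups


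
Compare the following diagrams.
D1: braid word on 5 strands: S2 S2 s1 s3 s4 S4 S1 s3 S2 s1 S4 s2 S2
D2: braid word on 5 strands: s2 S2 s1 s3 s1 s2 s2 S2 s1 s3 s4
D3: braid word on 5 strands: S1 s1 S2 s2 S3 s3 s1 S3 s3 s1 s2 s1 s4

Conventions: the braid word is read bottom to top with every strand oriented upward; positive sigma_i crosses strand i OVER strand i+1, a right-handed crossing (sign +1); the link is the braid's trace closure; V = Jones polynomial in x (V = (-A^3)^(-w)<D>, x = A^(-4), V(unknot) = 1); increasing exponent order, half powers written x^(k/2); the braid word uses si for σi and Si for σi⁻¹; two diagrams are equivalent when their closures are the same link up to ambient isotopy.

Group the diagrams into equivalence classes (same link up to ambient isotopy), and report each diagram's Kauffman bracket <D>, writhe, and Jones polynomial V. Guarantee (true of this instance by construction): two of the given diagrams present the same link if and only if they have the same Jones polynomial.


classes: {D1} | {D2} | {D3}
V(D1) = x^(-7/2) - x^(-5/2) + x^(-3/2) - 2x^(-1/2) - x^(3/2)  [13 crossings, <D> = A^-9 + 2A^-1 - A^3 + A^7 - A^11, w = -1]
V(D2) = -x^(3/2) - 2x^(7/2) + x^(9/2) - x^(11/2) + x^(13/2)  (w +7, c 11, <D> = -A^-5 + A^-1 - A^3 + 2A^7 + A^15)
D3 (bracket -A^-3 + A^5 + A^9 + A^13; 13 crossings at w = +5): V = -x^(1/2) - x^(3/2) - x^(5/2) + x^(9/2)
note: 3 classes among 3 diagrams; unequal V(x) rules out equality


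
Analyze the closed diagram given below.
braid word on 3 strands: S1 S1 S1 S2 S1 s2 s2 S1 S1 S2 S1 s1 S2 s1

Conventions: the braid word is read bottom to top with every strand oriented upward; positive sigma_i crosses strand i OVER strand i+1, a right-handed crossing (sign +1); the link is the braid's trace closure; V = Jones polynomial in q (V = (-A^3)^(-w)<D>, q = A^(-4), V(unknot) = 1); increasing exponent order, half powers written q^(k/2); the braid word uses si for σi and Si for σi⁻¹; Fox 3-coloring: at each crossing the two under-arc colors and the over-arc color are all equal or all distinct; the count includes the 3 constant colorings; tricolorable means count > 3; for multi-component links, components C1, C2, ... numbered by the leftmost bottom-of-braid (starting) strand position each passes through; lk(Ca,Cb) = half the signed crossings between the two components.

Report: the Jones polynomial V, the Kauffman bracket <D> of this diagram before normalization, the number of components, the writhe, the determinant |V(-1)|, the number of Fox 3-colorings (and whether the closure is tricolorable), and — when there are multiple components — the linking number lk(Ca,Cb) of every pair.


V = q^-8 - 2q^-7 + q^-6 - 2q^-5 + 2q^-4 + q^-2
<D> = A^-10 + 2A^-2 - 2A^2 + A^6 - 2A^10 + A^14 (w = -6)
1 component over 14 crossings, w = -6
27 Fox colorings among 3^14, |V(-1)| = 9: tricolorable
why: the word shrinks to σ1⁻¹ σ1⁻¹ σ1⁻¹ σ2⁻¹ σ1⁻¹ σ2 σ2 σ1⁻¹ σ1⁻¹ σ2⁻¹ σ2⁻¹ σ1 after cancelling


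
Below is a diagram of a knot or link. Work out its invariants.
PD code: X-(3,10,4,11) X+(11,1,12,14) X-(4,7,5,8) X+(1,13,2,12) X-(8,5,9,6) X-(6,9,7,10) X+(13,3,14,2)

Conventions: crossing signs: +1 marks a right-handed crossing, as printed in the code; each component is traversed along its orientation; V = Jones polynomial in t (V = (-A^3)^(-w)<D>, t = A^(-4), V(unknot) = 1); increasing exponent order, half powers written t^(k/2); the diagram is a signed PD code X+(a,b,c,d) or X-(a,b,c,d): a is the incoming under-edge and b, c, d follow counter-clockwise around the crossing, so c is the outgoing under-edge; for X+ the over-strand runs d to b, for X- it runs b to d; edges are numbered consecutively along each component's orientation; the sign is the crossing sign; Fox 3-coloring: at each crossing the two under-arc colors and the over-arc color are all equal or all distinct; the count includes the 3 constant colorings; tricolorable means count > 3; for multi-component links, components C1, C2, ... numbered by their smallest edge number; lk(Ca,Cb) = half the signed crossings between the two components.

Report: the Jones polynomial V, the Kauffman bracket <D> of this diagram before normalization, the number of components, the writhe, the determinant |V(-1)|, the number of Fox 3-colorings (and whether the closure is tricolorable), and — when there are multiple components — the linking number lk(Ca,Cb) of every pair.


V = -t^-3 + t^-2 - t^-1 + 3 - t + t^2 - t^3
<D> = A^-15 - A^-11 + A^-7 - 3A^-3 + A - A^5 + A^9 (w = -1)
1 component over 7 crossings, w = -1
27 Fox colorings among 3^7, |V(-1)| = 9: tricolorable
why: det 9 = |V(-1)|; divisible by 3, so tricolorable


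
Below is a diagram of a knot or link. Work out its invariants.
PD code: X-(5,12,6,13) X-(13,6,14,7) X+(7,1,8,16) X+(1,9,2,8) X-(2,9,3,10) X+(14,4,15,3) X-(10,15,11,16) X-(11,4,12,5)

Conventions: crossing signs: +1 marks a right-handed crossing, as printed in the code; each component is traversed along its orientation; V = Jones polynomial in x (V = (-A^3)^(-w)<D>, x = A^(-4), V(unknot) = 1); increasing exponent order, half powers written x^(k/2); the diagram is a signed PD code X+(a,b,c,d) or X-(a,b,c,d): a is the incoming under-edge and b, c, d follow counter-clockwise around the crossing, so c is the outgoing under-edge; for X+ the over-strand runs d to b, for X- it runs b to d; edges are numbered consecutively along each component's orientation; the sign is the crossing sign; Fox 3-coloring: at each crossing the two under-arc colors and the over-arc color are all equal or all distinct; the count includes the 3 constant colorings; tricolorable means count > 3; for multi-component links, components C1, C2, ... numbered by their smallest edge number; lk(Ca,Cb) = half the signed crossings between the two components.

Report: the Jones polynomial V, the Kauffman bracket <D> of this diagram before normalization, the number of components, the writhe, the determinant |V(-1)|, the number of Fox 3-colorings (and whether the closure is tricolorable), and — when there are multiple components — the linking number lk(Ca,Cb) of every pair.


Jones polynomial: V(x) = -x^-4 + x^-3 + x^-1
<D> = A^-2 + A^6 - A^10; writhe -2
components 1, writhe -2 (8 crossings)
3-colorings: 9 of 3^8, det 3 — tricolorable
note: V spans 3 powers of x: at least 3 crossings in any diagram


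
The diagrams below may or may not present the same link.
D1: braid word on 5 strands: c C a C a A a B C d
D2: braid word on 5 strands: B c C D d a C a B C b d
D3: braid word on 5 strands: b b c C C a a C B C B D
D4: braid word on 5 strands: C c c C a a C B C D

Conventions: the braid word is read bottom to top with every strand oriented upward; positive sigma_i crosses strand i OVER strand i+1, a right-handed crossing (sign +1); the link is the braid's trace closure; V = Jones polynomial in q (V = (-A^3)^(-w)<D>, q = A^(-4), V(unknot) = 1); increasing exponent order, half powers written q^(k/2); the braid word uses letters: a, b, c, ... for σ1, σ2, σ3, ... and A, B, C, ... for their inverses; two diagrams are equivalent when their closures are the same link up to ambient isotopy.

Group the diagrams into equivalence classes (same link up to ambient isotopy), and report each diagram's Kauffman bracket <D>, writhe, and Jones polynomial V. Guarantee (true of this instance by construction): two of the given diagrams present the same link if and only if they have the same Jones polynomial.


classes: {D1, D2, D3, D4}
V(D1) = q^-2 + 2 + q^2  [10 crossings, <D> = A^-8 + 2 + A^8, w = 0]
D2 (bracket A^-8 + 2 + A^8; 12 crossings at w = 0): V = q^-2 + 2 + q^2
D3 (bracket A^-14 + 2A^-6 + A^2; 12 crossings at w = -2): V = q^-2 + 2 + q^2
V(D4) = q^-2 + 2 + q^2  (w -2, c 10, <D> = A^-14 + 2A^-6 + A^2)
note: one V(q) for all 4 diagrams — one class (guaranteed)
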